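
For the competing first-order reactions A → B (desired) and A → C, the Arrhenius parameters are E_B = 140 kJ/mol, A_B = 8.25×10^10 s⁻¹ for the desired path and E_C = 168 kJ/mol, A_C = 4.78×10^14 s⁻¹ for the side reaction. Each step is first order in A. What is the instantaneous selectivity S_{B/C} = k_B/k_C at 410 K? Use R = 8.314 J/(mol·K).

0.637

With equal orders, S_{B/C} = k_B/k_C = (A_B/A_C)·exp[(E_C−E_B)/(RT)].
(E_C−E_B)/(RT) = (168−140)×10³/(8.314×410) = 28000/3409 = 8.214.
k_B/k_C = (8.25×10^10/4.78×10^14)·exp(8.214) = 1.726×10^-4 × 3693 = 0.637.
Since E_B < E_C, lowering the temperature improves selectivity toward B.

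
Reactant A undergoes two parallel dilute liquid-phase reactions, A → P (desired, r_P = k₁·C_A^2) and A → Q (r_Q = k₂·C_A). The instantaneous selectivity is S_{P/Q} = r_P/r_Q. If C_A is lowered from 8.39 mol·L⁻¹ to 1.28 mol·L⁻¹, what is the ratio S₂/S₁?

S_{P/Q} = (k₁/k₂)·C_A, so S₂/S₁ = (C_{A,2}/C_{A,1}).
= 1.28/8.39 = 0.153.
Selectivity toward P falls as C_A falls — high-concentration operation is favoured.

0.153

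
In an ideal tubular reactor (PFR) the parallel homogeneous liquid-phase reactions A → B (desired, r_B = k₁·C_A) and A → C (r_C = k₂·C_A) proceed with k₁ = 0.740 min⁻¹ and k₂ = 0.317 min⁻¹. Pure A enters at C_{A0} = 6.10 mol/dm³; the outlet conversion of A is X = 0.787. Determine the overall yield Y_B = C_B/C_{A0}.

0.551

C_A = C_{A0}(1−X) = 1.299 mol/dm³.
Both paths are first order in A, so the instantaneous fraction to B is constant: dC_B/d(−C_A) = k₁/(k₁+k₂) = 0.7001.
C_B = 0.7001·(C_{A0}−C_A) = 0.7001×4.801 = 3.36 mol/dm³.
Y_B = C_B/C_{A0} = 3.361/6.10 = 0.551.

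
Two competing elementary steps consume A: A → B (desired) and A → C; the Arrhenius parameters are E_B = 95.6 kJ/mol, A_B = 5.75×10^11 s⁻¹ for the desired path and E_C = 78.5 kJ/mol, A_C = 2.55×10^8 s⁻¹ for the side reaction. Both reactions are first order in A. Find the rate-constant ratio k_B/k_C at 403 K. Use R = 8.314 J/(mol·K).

13.7

With equal orders, S_{B/C} = k_B/k_C = (A_B/A_C)·exp[(E_C−E_B)/(RT)].
(E_C−E_B)/(RT) = (78.5−95.6)×10³/(8.314×403) = -17100/3351 = -5.104.
k_B/k_C = (5.75×10^11/2.55×10^8)·exp(-5.104) = 2255 × 0.006075 = 13.7.
Since E_B > E_C, raising the temperature improves selectivity toward B.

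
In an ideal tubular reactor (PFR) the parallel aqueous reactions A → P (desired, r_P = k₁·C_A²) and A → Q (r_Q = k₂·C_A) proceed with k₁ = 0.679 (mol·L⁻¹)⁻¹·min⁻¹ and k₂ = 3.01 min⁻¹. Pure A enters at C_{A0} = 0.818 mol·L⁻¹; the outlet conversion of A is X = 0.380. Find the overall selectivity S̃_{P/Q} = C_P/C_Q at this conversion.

0.149

C_A = C_{A0}(1−X) = 0.5072 mol·L⁻¹.
Along a PFR/batch, dC_Q/dC_A = −r_Q/(r_P+r_Q) = −k₂/(k₂+k₁·C_A).
Integrating from C_{A0} to C_A: C_Q = (3.01/0.679)·ln[(3.01+0.679·0.818)/(3.01+0.679·0.507)] = 4.433·ln(3.565/3.354) = 0.2705 mol·L⁻¹.
Then C_P = (C_{A0}−C_A) − C_Q = 0.3108 − 0.2705 = 0.04033 mol·L⁻¹.
S̃_{P/Q} = C_P/C_Q = 0.04033/0.2705 = 0.149.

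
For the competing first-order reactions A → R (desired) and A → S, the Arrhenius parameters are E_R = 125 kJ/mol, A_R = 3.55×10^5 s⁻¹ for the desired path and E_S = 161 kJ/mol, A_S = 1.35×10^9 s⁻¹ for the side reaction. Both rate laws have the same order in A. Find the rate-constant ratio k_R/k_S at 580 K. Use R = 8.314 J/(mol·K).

k_R/k_S = (A_R/A_S)·exp[−(E_R−E_S)/(RT)] = (A_R/A_S)·exp[(E_S−E_R)/(RT)].
(E_S−E_R)/(RT) = (161−125)×10³/(8.314×580) = 36000/4822 = 7.466.
k_R/k_S = (3.55×10^5/1.35×10^9)·exp(7.466) = 2.630×10^-4 × 1747 = 0.459.

0.459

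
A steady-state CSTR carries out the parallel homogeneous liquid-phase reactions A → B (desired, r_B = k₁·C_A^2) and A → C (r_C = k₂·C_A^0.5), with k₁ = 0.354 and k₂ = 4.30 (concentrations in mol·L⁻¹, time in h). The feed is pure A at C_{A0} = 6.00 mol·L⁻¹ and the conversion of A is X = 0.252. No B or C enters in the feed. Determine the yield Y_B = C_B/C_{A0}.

Exit C_A = C_{A0}(1−X) = 6.00×0.748 = 4.488 mol·L⁻¹.
In a CSTR the entire volume is at exit conditions, so r_B = 0.354×4.488^2 = 7.130 and r_C = 4.30×4.488^0.5 = 9.110.
Fraction of consumed A going to B: r_B/(r_B+r_C) = 0.4391.
C_B = 0.4391·C_{A0}·X = 0.4391×6.00×0.252 = 0.664 mol·L⁻¹; Y_B = C_B/C_{A0} = 0.111.

0.111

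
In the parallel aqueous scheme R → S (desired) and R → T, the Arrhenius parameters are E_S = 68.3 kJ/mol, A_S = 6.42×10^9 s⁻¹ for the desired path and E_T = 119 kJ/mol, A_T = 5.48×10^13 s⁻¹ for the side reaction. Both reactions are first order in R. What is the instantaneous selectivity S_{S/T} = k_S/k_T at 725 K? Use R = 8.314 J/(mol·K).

0.527

Since both paths have the same order in R, the concentration cancels and S_{S/T} = k_S/k_T = (A_S/A_T)·exp[(E_T−E_S)/(RT)].
(E_T−E_S)/(RT) = (119−68.3)×10³/(8.314×725) = 50700/6028 = 8.411.
k_S/k_T = (6.42×10^9/5.48×10^13)·exp(8.411) = 1.172×10^-4 × 4497 = 0.527.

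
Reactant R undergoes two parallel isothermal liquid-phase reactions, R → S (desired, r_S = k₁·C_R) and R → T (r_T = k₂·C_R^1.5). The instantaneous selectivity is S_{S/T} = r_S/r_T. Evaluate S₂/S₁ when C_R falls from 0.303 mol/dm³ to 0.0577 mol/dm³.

S_{S/T} = (k₁/k₂)·C_R^-0.5, so S₂/S₁ = (C_{R,2}/C_{R,1})^-0.5.
= (0.0577/0.303)^(-0.5) = (0.1904)^(-0.5) = 2.29.
Selectivity toward S rises as C_R falls — low-concentration operation is favoured.

2.29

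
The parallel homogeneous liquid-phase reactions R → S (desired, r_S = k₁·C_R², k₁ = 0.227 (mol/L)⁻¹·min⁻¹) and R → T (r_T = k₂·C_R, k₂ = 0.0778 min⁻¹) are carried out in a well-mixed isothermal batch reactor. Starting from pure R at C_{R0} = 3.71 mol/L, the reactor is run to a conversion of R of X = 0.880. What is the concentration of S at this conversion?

C_R = C_{R0}(1−X) = 0.4452 mol/L.
Along a PFR/batch, dC_T/dC_R = −r_T/(r_S+r_T) = −k₂/(k₂+k₁·C_R).
Integrating from C_{R0} to C_R: C_T = (0.0778/0.227)·ln[(0.0778+0.227·3.71)/(0.0778+0.227·0.445)] = 0.3427·ln(0.9200/0.1789) = 0.5613 mol/L.
Then C_S = (C_{R0}−C_R) − C_T = 3.265 − 0.5613 = 2.703 mol/L.

2.70 mol/L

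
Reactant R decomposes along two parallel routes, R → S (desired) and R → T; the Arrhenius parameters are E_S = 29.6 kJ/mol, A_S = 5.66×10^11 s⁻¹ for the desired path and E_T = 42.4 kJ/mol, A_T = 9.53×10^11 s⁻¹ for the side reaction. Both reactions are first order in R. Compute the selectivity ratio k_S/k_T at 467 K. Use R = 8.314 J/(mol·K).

k_S/k_T = (A_S/A_T)·exp[−(E_S−E_T)/(RT)] = (A_S/A_T)·exp[(E_T−E_S)/(RT)].
(E_T−E_S)/(RT) = (42.4−29.6)×10³/(8.314×467) = 12800/3883 = 3.297.
k_S/k_T = (5.66×10^11/9.53×10^11)·exp(3.297) = 0.5939 × 27.02 = 16.0.

16.0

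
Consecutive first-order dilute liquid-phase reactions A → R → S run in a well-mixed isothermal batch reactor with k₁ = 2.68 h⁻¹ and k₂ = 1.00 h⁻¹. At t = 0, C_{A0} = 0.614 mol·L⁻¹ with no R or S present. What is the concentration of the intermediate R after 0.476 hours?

0.335 mol·L⁻¹

For first-order series with pure A initially, C_R(t) = k₁C_{A0}/(k₂−k₁)·(e^(−k₁t) − e^(−k₂t)).
e^(−k₁t) = e^(−2.68×0.476) = e^(−1.276) = 0.2792; e^(−k₂t) = e^(−0.4760) = 0.6213.
C_R = 2.68×0.614/(1.00−2.68) × (0.2792−0.6213) = (-0.9795)×(-0.3420) = 0.3350 mol·L⁻¹.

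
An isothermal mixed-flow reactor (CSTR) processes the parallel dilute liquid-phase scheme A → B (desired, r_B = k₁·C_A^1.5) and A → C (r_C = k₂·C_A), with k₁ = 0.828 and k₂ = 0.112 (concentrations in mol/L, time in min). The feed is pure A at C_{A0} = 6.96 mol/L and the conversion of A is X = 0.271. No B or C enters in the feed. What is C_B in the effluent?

1.78 mol/L

Exit C_A = C_{A0}(1−X) = 6.96×0.729 = 5.074 mol/L.
A CSTR operates uniformly at the exit composition, giving r_B = 9.463 and r_C = 0.5683 (each k·C_A^n at C_A = 5.074).
Fraction of consumed A going to B: r_B/(r_B+r_C) = 0.9434.
C_B = 0.9434·C_{A0}·X = 0.9434×6.96×0.271 = 1.78 mol/L.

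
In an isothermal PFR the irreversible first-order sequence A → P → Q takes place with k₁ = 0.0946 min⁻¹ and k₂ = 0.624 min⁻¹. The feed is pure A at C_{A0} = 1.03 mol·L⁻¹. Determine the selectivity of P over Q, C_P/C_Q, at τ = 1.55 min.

1.73

For first-order series with pure A initially, C_P(τ) = k₁C_{A0}/(k₂−k₁)·(e^(−k₁τ) − e^(−k₂τ)).
e^(−k₁τ) = e^(−0.0946×1.55) = e^(−0.1466) = 0.8636; e^(−k₂τ) = e^(−0.9672) = 0.3801.
C_P = 0.0946×1.03/(0.624−0.0946) × (0.8636−0.3801) = 0.1841×0.4835 = 0.08898 mol·L⁻¹.
C_A = C_{A0}e^(−k₁τ) = 0.8895 mol·L⁻¹, so C_Q = C_{A0}−C_A−C_P = 0.05149 mol·L⁻¹; C_P/C_Q = 1.73.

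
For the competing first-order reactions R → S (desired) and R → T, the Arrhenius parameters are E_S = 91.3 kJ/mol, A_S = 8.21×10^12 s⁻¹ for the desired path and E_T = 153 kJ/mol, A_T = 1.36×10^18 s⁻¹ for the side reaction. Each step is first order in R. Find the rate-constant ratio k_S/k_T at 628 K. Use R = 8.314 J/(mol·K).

0.818

Since both paths have the same order in R, the concentration cancels and S_{S/T} = k_S/k_T = (A_S/A_T)·exp[(E_T−E_S)/(RT)].
(E_T−E_S)/(RT) = (153−91.3)×10³/(8.314×628) = 61700/5221 = 11.82.
k_S/k_T = (8.21×10^12/1.36×10^18)·exp(11.82) = 6.037×10^-6 × 1.356×10^5 = 0.818.
Since E_S < E_T, lowering the temperature improves selectivity toward S.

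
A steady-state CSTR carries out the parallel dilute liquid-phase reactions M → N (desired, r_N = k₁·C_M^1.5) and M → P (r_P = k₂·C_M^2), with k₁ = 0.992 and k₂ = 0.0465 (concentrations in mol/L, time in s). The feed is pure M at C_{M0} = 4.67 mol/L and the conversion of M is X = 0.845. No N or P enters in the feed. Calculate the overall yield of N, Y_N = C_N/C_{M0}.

Exit C_M = C_{M0}(1−X) = 4.67×0.155 = 0.7239 mol/L.
Rates in a CSTR are evaluated at the outlet concentration: r_N = 0.992×0.7239^1.5 = 0.6109, r_P = 0.0465×0.7239^2 = 0.02436.
Fraction of consumed M going to N: r_N/(r_N+r_P) = 0.9616.
C_N = 0.9616·C_{M0}·X = 0.9616×4.67×0.845 = 3.79 mol/L; Y_N = C_N/C_{M0} = 0.813.

0.813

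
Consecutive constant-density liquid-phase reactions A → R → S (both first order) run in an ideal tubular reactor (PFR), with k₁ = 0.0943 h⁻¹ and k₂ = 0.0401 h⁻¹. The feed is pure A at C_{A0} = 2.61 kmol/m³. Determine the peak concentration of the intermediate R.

1.39 kmol/m³

At the optimum, C_{R,max}/C_{A0} = (k₁/k₂)^[k₂/(k₂−k₁)].
= (0.0943/0.0401)^(0.0401/(0.0401−0.0943)) = (2.352)^(-0.7399) = 0.5312.
C_{R,max} = 0.5312×2.61 = 1.39 kmol/m³.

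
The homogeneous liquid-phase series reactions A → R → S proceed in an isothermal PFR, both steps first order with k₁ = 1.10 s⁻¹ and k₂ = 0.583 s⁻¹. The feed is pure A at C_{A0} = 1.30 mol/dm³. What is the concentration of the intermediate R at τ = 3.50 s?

The intermediate concentration in a first-order A→B→C sequence is C_R = k₁C_{A0}(e^(−k₁τ) − e^(−k₂τ))/(k₂−k₁).
e^(−k₁τ) = e^(−1.10×3.50) = e^(−3.850) = 0.02128; e^(−k₂τ) = e^(−2.040) = 0.1300.
C_R = 1.10×1.30/(0.583−1.10) × (0.02128−0.1300) = (-2.766)×(-0.1087) = 0.3006 mol/dm³.

0.301 mol/dm³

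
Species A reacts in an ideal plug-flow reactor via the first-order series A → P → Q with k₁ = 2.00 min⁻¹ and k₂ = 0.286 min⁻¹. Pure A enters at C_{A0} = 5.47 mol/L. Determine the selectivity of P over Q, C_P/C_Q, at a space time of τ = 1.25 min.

The intermediate concentration in a first-order A→B→C sequence is C_P = k₁C_{A0}(e^(−k₁τ) − e^(−k₂τ))/(k₂−k₁).
e^(−k₁τ) = e^(−2.00×1.25) = e^(−2.500) = 0.08208; e^(−k₂τ) = e^(−0.3575) = 0.6994.
C_P = 2.00×5.47/(0.286−2.00) × (0.08208−0.6994) = (-6.383)×(-0.6173) = 3.940 mol/L.
C_A = C_{A0}e^(−k₁τ) = 0.4490 mol/L, so C_Q = C_{A0}−C_A−C_P = 1.081 mol/L; C_P/C_Q = 3.65.

3.65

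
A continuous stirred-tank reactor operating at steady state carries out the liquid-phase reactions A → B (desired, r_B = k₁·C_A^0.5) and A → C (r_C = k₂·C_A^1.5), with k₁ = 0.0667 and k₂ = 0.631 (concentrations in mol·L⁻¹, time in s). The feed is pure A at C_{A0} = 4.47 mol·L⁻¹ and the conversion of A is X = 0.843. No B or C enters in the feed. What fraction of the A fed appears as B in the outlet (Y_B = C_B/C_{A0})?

0.110

Exit C_A = C_{A0}(1−X) = 4.47×0.157 = 0.7018 mol·L⁻¹.
In a CSTR the entire volume is at exit conditions, so r_B = 0.0667×0.7018^0.5 = 0.05588 and r_C = 0.631×0.7018^1.5 = 0.3710.
Fraction of consumed A going to B: r_B/(r_B+r_C) = 0.1309.
C_B = 0.1309·C_{A0}·X = 0.1309×4.47×0.843 = 0.493 mol·L⁻¹; Y_B = C_B/C_{A0} = 0.110.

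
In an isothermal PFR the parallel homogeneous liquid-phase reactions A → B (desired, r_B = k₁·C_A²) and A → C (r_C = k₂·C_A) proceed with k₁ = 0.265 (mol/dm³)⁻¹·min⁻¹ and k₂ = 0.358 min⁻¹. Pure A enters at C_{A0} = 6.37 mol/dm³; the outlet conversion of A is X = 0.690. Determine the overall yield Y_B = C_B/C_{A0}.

0.511

C_A = C_{A0}(1−X) = 1.975 mol/dm³.
Along a PFR/batch, dC_C/dC_A = −r_C/(r_B+r_C) = −k₂/(k₂+k₁·C_A).
Integrating from C_{A0} to C_A: C_C = (0.358/0.265)·ln[(0.358+0.265·6.37)/(0.358+0.265·1.97)] = 1.351·ln(2.046/0.8813) = 1.138 mol/dm³.
Then C_B = (C_{A0}−C_A) − C_C = 4.395 − 1.138 = 3.257 mol/dm³.
Y_B = C_B/C_{A0} = 3.257/6.37 = 0.511.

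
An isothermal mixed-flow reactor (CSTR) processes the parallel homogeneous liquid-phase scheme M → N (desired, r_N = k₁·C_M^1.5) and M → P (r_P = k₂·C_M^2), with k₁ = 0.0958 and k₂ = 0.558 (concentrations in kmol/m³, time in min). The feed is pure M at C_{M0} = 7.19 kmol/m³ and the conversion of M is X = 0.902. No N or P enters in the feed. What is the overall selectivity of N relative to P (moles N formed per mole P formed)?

Exit C_M = C_{M0}(1−X) = 7.19×0.0980 = 0.7046 kmol/m³.
A CSTR operates uniformly at the exit composition, giving r_N = 0.05666 and r_P = 0.2770 (each k·C_M^n at C_M = 0.7046).
Overall selectivity = C_N/C_P = r_Nτ/(r_Pτ) = r_N/r_P = 0.205.

0.205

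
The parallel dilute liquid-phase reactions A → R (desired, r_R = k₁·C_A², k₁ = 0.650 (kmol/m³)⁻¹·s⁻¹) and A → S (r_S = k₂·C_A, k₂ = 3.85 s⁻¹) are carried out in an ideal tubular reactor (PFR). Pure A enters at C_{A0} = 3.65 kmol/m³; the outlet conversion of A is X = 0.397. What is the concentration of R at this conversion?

C_A = C_{A0}(1−X) = 2.201 kmol/m³.
Along a PFR/batch, dC_S/dC_A = −r_S/(r_R+r_S) = −k₂/(k₂+k₁·C_A).
Integrating from C_{A0} to C_A: C_S = (3.85/0.650)·ln[(3.85+0.650·3.65)/(3.85+0.650·2.20)] = 5.923·ln(6.223/5.281) = 0.9721 kmol/m³.
Then C_R = (C_{A0}−C_A) − C_S = 1.449 − 0.9721 = 0.4769 kmol/m³.

0.477 kmol/m³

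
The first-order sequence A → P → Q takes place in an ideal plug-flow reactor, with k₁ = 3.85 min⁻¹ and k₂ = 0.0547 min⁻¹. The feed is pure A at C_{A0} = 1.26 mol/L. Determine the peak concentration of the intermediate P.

1.19 mol/L

For a first-order series the maximum intermediate yield is C_{P,max}/C_{A0} = (k₁/k₂)^[k₂/(k₂−k₁)].
= (3.85/0.0547)^(0.0547/(0.0547−3.85)) = (70.38)^(-0.01441) = 0.9405.
C_{P,max} = 0.9405×1.26 = 1.19 mol/L.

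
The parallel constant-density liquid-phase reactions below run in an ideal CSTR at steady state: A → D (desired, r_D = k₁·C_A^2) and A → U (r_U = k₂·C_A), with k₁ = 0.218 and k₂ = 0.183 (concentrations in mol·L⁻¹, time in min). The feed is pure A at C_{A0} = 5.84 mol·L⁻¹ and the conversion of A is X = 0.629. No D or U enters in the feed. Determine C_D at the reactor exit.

Exit C_A = C_{A0}(1−X) = 5.84×0.371 = 2.167 mol·L⁻¹.
A CSTR operates uniformly at the exit composition, giving r_D = 1.023 and r_U = 0.3965 (each k·C_A^n at C_A = 2.167).
Fraction of consumed A going to D: r_D/(r_D+r_U) = 0.7208.
C_D = 0.7208·C_{A0}·X = 0.7208×5.84×0.629 = 2.65 mol·L⁻¹.

2.65 mol·L⁻¹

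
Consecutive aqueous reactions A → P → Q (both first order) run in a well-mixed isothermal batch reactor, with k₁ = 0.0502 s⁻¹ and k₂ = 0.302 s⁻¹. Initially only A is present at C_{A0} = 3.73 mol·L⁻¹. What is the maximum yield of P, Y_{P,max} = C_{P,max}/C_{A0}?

At the optimum, C_{P,max}/C_{A0} = (k₁/k₂)^[k₂/(k₂−k₁)].
= (0.0502/0.302)^(0.302/(0.302−0.0502)) = (0.1662)^(1.199) = 0.1162.

0.116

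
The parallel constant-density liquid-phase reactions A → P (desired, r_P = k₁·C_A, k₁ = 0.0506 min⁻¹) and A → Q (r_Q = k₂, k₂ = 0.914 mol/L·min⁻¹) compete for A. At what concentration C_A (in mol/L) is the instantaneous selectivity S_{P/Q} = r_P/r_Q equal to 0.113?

2.04 mol/L

S_{P/Q} = (k₁/k₂)·C_A ⇒ C_A = S·k₂/k₁.
= 0.113×0.914/0.0506 = 2.04 mol/L.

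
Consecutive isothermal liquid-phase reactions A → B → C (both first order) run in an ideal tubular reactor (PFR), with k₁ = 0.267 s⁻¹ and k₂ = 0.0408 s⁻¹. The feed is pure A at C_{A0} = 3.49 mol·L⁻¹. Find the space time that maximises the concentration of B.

The intermediate peaks when r₁ = r₂, i.e. k₁e^(−k₁τ) = k₂e^(−k₂τ), giving τ_opt = ln(k₂/k₁)/(k₂−k₁).
= ln(0.0408/0.267)/(0.0408−0.267) = ln(0.1528)/-0.2262 = -1.879/-0.2262 = 8.30 s.

8.30 s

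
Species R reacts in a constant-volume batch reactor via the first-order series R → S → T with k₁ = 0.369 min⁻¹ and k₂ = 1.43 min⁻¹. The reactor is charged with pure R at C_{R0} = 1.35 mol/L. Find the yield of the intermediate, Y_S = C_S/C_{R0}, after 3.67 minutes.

The intermediate concentration in a first-order A→B→C sequence is C_S = k₁C_{R0}(e^(−k₁t) − e^(−k₂t))/(k₂−k₁).
e^(−k₁t) = e^(−0.369×3.67) = e^(−1.354) = 0.2581; e^(−k₂t) = e^(−5.248) = 0.005257.
C_S = 0.369×1.35/(1.43−0.369) × (0.2581−0.005257) = 0.4695×0.2529 = 0.1187 mol/L.
Y_S = C_S/C_{R0} = 0.1187/1.35 = 0.0880.

0.0880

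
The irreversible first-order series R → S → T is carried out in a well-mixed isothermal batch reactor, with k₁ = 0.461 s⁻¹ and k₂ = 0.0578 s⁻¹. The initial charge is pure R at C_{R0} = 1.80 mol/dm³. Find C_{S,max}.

Evaluating C_S at t_opt = ln(k₂/k₁)/(k₂−k₁) gives C_{S,max}/C_{R0} = (k₁/k₂)^[k₂/(k₂−k₁)].
= (0.461/0.0578)^(0.0578/(0.0578−0.461)) = (7.976)^(-0.1434) = 0.7426.
C_{S,max} = 0.7426×1.80 = 1.34 mol/dm³.

1.34 mol/dm³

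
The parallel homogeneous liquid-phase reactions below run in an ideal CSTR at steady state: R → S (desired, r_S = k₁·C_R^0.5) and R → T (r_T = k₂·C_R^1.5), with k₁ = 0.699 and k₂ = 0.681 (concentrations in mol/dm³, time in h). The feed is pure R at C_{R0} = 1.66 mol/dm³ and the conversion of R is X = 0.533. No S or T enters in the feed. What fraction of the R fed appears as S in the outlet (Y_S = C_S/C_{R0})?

0.304

Exit C_R = C_{R0}(1−X) = 1.66×0.467 = 0.7752 mol/dm³.
A CSTR operates uniformly at the exit composition, giving r_S = 0.6154 and r_T = 0.4648 (each k·C_R^n at C_R = 0.7752).
Fraction of consumed R going to S: r_S/(r_S+r_T) = 0.5697.
C_S = 0.5697·C_{R0}·X = 0.5697×1.66×0.533 = 0.504 mol/dm³; Y_S = C_S/C_{R0} = 0.304.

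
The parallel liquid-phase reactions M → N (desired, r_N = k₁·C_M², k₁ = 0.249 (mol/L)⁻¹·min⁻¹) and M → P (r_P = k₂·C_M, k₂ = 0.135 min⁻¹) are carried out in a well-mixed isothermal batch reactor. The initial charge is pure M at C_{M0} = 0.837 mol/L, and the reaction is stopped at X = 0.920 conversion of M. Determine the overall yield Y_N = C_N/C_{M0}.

C_M = C_{M0}(1−X) = 0.06696 mol/L.
Along a PFR/batch, dC_P/dC_M = −r_P/(r_N+r_P) = −k₂/(k₂+k₁·C_M).
Integrating from C_{M0} to C_M: C_P = (0.135/0.249)·ln[(0.135+0.249·0.837)/(0.135+0.249·0.0670)] = 0.5422·ln(0.3434/0.1517) = 0.4431 mol/L.
Then C_N = (C_{M0}−C_M) − C_P = 0.7700 − 0.4431 = 0.3270 mol/L.
Y_N = C_N/C_{M0} = 0.3270/0.837 = 0.391.

0.391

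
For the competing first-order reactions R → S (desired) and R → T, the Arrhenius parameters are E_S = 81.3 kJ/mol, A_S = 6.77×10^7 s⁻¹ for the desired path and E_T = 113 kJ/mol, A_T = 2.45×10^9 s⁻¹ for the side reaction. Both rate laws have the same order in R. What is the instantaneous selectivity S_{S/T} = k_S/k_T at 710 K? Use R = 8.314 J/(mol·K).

Since both paths have the same order in R, the concentration cancels and S_{S/T} = k_S/k_T = (A_S/A_T)·exp[(E_T−E_S)/(RT)].
(E_T−E_S)/(RT) = (113−81.3)×10³/(8.314×710) = 31700/5903 = 5.370.
k_S/k_T = (6.77×10^7/2.45×10^9)·exp(5.370) = 0.02763 × 214.9 = 5.94.
Since E_S < E_T, lowering the temperature improves selectivity toward S.

5.94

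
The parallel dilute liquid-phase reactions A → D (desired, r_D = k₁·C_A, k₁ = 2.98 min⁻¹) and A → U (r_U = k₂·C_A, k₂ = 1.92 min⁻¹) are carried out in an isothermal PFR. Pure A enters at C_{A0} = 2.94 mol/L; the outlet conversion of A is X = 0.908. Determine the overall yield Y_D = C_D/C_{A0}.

0.552

C_A = C_{A0}(1−X) = 0.2705 mol/L.
Both paths are first order in A, so the instantaneous fraction to D is constant: dC_D/d(−C_A) = k₁/(k₁+k₂) = 0.6082.
C_D = 0.6082·(C_{A0}−C_A) = 0.6082×2.670 = 1.62 mol/L.
Y_D = C_D/C_{A0} = 1.624/2.94 = 0.552.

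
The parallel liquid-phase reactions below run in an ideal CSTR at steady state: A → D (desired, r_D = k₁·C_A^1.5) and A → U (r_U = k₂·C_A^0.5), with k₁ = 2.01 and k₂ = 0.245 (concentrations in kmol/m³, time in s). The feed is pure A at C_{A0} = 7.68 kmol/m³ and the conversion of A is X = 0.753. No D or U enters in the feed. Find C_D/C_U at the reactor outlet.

Exit C_A = C_{A0}(1−X) = 7.68×0.247 = 1.897 kmol/m³.
Rates in a CSTR are evaluated at the outlet concentration: r_D = 2.01×1.897^1.5 = 5.251, r_U = 0.245×1.897^0.5 = 0.3374.
Overall selectivity = C_D/C_U = r_Dτ/(r_Uτ) = r_D/r_U = 15.6.

15.6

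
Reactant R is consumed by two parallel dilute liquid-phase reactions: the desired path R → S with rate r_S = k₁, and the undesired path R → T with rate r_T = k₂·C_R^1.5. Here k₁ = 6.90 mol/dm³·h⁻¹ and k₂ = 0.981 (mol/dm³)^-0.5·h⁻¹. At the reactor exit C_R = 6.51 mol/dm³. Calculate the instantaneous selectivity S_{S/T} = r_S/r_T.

S_{S/T} = r_S/r_T = (k₁)/(k₂·C_R^1.5) = (k₁/k₂)·C_R^-1.5.
= (6.90) / (0.981×6.510^1.5) = 6.900/16.29 = 0.423.
The undesired path is higher order in R, so low C_R (CSTR or dilute feed) favours S.

0.423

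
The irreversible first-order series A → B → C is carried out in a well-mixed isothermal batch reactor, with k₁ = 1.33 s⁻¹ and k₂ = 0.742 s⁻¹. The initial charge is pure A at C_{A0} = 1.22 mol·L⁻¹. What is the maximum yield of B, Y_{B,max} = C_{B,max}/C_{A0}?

0.479

Evaluating C_B at t_opt = ln(k₂/k₁)/(k₂−k₁) gives C_{B,max}/C_{A0} = (k₁/k₂)^[k₂/(k₂−k₁)].
= (1.33/0.742)^(0.742/(0.742−1.33)) = (1.792)^(-1.262) = 0.4788.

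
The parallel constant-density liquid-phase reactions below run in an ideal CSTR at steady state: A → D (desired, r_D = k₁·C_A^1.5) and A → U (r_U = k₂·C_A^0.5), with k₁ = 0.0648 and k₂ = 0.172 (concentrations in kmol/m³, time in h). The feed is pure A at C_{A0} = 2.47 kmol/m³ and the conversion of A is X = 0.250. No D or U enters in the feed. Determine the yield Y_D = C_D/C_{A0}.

0.103

Exit C_A = C_{A0}(1−X) = 2.47×0.750 = 1.853 kmol/m³.
Rates in a CSTR are evaluated at the outlet concentration: r_D = 0.0648×1.853^1.5 = 0.1634, r_U = 0.172×1.853^0.5 = 0.2341.
Fraction of consumed A going to D: r_D/(r_D+r_U) = 0.4110.
C_D = 0.4110·C_{A0}·X = 0.4110×2.47×0.250 = 0.254 kmol/m³; Y_D = C_D/C_{A0} = 0.103.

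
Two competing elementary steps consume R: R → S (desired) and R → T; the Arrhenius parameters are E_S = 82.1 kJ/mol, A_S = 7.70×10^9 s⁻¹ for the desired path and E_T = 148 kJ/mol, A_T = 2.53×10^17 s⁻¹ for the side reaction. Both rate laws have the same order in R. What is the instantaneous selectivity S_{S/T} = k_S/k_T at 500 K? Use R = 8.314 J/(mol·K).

With equal orders, S_{S/T} = k_S/k_T = (A_S/A_T)·exp[(E_T−E_S)/(RT)].
(E_T−E_S)/(RT) = (148−82.1)×10³/(8.314×500) = 65900/4157 = 15.85.
k_S/k_T = (7.70×10^9/2.53×10^17)·exp(15.85) = 3.043×10^-8 × 7.670×10^6 = 0.233.
Since E_S < E_T, lowering the temperature improves selectivity toward S.

0.233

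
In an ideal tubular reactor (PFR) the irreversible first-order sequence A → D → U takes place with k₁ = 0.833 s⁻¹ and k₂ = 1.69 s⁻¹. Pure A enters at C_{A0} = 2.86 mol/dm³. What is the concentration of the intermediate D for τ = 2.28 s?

Solving the coupled first-order balances gives C_D(τ) = [k₁/(k₂−k₁)]·C_{A0}·(e^(−k₁τ) − e^(−k₂τ)).
e^(−k₁τ) = e^(−0.833×2.28) = e^(−1.899) = 0.1497; e^(−k₂τ) = e^(−3.853) = 0.02121.
C_D = 0.833×2.86/(1.69−0.833) × (0.1497−0.02121) = 2.780×0.1285 = 0.3571 mol/dm³.

0.357 mol/dm³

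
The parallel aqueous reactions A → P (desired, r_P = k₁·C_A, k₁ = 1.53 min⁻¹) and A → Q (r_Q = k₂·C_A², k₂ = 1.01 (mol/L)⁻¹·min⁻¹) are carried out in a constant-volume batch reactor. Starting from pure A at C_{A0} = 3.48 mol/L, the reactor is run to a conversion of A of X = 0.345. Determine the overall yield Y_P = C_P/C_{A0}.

0.120

C_A = C_{A0}(1−X) = 2.279 mol/L.
Along a PFR/batch, dC_P/dC_A = −r_P/(r_P+r_Q) = −k₁/(k₁+k₂·C_A).
Integrating from C_{A0} to C_A: C_P = (1.53/1.01)·ln[(1.53+1.01·3.48)/(1.53+1.01·2.28)] = 1.515·ln(5.045/3.832) = 0.4165 mol/L.
Y_P = C_P/C_{A0} = 0.4165/3.48 = 0.120.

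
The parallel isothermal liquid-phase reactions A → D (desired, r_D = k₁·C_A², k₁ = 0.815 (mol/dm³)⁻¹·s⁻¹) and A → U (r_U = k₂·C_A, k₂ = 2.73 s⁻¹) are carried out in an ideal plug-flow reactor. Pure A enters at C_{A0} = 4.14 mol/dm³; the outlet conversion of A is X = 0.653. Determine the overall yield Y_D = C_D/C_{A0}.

C_A = C_{A0}(1−X) = 1.437 mol/dm³.
Along a PFR/batch, dC_U/dC_A = −r_U/(r_D+r_U) = −k₂/(k₂+k₁·C_A).
Integrating from C_{A0} to C_A: C_U = (2.73/0.815)·ln[(2.73+0.815·4.14)/(2.73+0.815·1.44)] = 3.350·ln(6.104/3.901) = 1.500 mol/dm³.
Then C_D = (C_{A0}−C_A) − C_U = 2.703 − 1.500 = 1.204 mol/dm³.
Y_D = C_D/C_{A0} = 1.204/4.14 = 0.291.

0.291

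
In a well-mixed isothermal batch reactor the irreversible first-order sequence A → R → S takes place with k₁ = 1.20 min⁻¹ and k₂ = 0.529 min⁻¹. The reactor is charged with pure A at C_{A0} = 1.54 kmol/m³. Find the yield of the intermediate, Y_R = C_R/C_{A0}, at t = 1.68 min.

0.497

Solving the coupled first-order balances gives C_R(t) = [k₁/(k₂−k₁)]·C_{A0}·(e^(−k₁t) − e^(−k₂t)).
e^(−k₁t) = e^(−1.20×1.68) = e^(−2.016) = 0.1332; e^(−k₂t) = e^(−0.8887) = 0.4112.
C_R = 1.20×1.54/(0.529−1.20) × (0.1332−0.4112) = (-2.754)×(-0.2780) = 0.7656 kmol/m³.
Y_R = C_R/C_{A0} = 0.7656/1.54 = 0.497.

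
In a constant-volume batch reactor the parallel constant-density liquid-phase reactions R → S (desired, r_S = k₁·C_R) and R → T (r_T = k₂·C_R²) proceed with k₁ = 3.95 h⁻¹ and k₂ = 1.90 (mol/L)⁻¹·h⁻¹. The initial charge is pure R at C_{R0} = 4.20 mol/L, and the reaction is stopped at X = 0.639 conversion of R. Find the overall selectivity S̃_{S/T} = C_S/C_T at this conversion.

C_R = C_{R0}(1−X) = 1.516 mol/L.
Along a PFR/batch, dC_S/dC_R = −r_S/(r_S+r_T) = −k₁/(k₁+k₂·C_R).
Integrating from C_{R0} to C_R: C_S = (3.95/1.90)·ln[(3.95+1.90·4.20)/(3.95+1.90·1.52)] = 2.079·ln(11.93/6.831) = 1.159 mol/L.
C_T = (C_{R0}−C_R)−C_S = 1.525 mol/L; S̃_{S/T} = 1.159/1.525 = 0.760.

0.760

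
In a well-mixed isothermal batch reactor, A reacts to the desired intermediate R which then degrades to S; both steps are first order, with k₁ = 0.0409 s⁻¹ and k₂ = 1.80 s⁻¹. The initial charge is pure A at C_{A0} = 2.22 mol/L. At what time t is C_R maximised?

The intermediate peaks when r₁ = r₂, i.e. k₁e^(−k₁t) = k₂e^(−k₂t), giving t_opt = ln(k₂/k₁)/(k₂−k₁).
= ln(1.80/0.0409)/(1.80−0.0409) = ln(44.01)/1.759 = 3.784/1.759 = 2.15 s.

2.15 s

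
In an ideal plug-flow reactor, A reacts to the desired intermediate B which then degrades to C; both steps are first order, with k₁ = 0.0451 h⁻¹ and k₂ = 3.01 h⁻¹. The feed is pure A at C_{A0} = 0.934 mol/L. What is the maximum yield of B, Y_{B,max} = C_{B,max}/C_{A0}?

0.0141

For a first-order series the maximum intermediate yield is C_{B,max}/C_{A0} = (k₁/k₂)^[k₂/(k₂−k₁)].
= (0.0451/3.01)^(3.01/(3.01−0.0451)) = (0.01498)^(1.015) = 0.01406.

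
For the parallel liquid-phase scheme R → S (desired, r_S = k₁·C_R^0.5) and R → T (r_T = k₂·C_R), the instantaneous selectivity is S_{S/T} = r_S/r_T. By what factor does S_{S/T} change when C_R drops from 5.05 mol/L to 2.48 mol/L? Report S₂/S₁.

S_{S/T} = (k₁/k₂)·C_R^-0.5, so S₂/S₁ = (C_{R,2}/C_{R,1})^-0.5.
= (2.48/5.05)^(-0.5) = (0.4911)^(-0.5) = 1.43.

1.43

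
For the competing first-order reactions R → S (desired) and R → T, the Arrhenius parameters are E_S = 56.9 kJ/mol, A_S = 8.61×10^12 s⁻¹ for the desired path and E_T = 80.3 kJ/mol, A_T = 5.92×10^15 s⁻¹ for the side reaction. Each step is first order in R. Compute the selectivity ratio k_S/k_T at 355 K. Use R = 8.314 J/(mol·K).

Since both paths have the same order in R, the concentration cancels and S_{S/T} = k_S/k_T = (A_S/A_T)·exp[(E_T−E_S)/(RT)].
(E_T−E_S)/(RT) = (80.3−56.9)×10³/(8.314×355) = 23400/2951 = 7.928.
k_S/k_T = (8.61×10^12/5.92×10^15)·exp(7.928) = 0.001454 × 2775 = 4.04.

4.04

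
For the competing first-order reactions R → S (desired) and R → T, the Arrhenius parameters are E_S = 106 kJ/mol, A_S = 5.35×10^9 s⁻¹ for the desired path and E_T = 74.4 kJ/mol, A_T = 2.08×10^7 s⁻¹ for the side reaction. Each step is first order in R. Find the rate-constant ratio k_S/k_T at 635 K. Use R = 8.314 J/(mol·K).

With equal orders, S_{S/T} = k_S/k_T = (A_S/A_T)·exp[(E_T−E_S)/(RT)].
(E_T−E_S)/(RT) = (74.4−106)×10³/(8.314×635) = -31600/5279 = -5.986.
k_S/k_T = (5.35×10^9/2.08×10^7)·exp(-5.986) = 257.2 × 0.002515 = 0.647.
Since E_S > E_T, raising the temperature improves selectivity toward S.

0.647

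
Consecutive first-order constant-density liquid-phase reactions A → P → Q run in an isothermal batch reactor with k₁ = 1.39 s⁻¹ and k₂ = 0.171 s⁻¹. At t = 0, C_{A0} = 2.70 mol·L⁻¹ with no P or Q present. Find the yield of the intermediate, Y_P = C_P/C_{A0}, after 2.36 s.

Solving the coupled first-order balances gives C_P(t) = [k₁/(k₂−k₁)]·C_{A0}·(e^(−k₁t) − e^(−k₂t)).
e^(−k₁t) = e^(−1.39×2.36) = e^(−3.280) = 0.03761; e^(−k₂t) = e^(−0.4036) = 0.6679.
C_P = 1.39×2.70/(0.171−1.39) × (0.03761−0.6679) = (-3.079)×(-0.6303) = 1.941 mol·L⁻¹.
Y_P = C_P/C_{A0} = 1.941/2.70 = 0.719.

0.719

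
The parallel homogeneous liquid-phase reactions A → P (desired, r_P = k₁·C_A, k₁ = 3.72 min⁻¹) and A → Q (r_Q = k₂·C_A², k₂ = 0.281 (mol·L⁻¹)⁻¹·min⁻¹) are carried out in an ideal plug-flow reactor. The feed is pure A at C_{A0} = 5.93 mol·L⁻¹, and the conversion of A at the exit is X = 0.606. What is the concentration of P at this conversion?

C_A = C_{A0}(1−X) = 2.336 mol·L⁻¹.
Along a PFR/batch, dC_P/dC_A = −r_P/(r_P+r_Q) = −k₁/(k₁+k₂·C_A).
Integrating from C_{A0} to C_A: C_P = (3.72/0.281)·ln[(3.72+0.281·5.93)/(3.72+0.281·2.34)] = 13.24·ln(5.386/4.377) = 2.748 mol·L⁻¹.

2.75 mol·L⁻¹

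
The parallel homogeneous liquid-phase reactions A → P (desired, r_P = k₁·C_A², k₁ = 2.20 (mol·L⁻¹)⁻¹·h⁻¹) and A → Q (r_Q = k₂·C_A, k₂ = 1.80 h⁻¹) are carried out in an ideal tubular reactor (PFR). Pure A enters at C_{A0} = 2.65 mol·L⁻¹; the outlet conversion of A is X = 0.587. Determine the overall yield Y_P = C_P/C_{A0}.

0.403

C_A = C_{A0}(1−X) = 1.094 mol·L⁻¹.
Along a PFR/batch, dC_Q/dC_A = −r_Q/(r_P+r_Q) = −k₂/(k₂+k₁·C_A).
Integrating from C_{A0} to C_A: C_Q = (1.80/2.20)·ln[(1.80+2.20·2.65)/(1.80+2.20·1.09)] = 0.8182·ln(7.630/4.208) = 0.4869 mol·L⁻¹.
Then C_P = (C_{A0}−C_A) − C_Q = 1.556 − 0.4869 = 1.069 mol·L⁻¹.
Y_P = C_P/C_{A0} = 1.069/2.65 = 0.403.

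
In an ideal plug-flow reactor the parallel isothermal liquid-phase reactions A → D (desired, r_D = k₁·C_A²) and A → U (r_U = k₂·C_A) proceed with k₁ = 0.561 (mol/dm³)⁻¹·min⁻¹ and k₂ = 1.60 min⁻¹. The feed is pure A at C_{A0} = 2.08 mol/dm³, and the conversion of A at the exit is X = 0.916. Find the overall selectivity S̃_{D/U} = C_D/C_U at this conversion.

C_A = C_{A0}(1−X) = 0.1747 mol/dm³.
Along a PFR/batch, dC_U/dC_A = −r_U/(r_D+r_U) = −k₂/(k₂+k₁·C_A).
Integrating from C_{A0} to C_A: C_U = (1.60/0.561)·ln[(1.60+0.561·2.08)/(1.60+0.561·0.175)] = 2.852·ln(2.767/1.698) = 1.393 mol/dm³.
Then C_D = (C_{A0}−C_A) − C_U = 1.905 − 1.393 = 0.5127 mol/dm³.
S̃_{D/U} = C_D/C_U = 0.5127/1.393 = 0.368.

0.368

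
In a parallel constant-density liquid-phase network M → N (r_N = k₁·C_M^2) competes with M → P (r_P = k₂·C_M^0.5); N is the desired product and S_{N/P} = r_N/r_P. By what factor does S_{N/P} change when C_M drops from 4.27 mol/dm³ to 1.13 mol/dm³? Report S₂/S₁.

0.136

S_{N/P} = (k₁/k₂)·C_M^1.5, so S₂/S₁ = (C_{M,2}/C_{M,1})^1.5.
= (1.13/4.27)^1.5 = (0.2646)^1.5 = 0.136.
Selectivity toward N falls as C_M falls — high-concentration operation is favoured.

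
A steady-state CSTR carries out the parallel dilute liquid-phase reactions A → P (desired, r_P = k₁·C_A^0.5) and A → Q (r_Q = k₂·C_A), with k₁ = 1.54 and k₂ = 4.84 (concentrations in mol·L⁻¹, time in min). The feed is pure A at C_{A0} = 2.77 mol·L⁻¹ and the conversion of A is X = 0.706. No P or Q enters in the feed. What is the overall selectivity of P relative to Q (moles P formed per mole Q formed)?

0.353

Exit C_A = C_{A0}(1−X) = 2.77×0.294 = 0.8144 mol·L⁻¹.
Rates in a CSTR are evaluated at the outlet concentration: r_P = 1.54×0.8144^0.5 = 1.390, r_Q = 4.84×0.8144 = 3.942.
Overall selectivity = C_P/C_Q = r_Pτ/(r_Qτ) = r_P/r_Q = 0.353.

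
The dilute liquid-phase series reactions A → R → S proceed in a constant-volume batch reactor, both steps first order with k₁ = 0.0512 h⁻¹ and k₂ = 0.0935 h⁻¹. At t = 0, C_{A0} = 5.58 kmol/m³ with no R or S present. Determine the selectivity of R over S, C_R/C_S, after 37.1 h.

The intermediate concentration in a first-order A→B→C sequence is C_R = k₁C_{A0}(e^(−k₁t) − e^(−k₂t))/(k₂−k₁).
e^(−k₁t) = e^(−0.0512×37.1) = e^(−1.900) = 0.1496; e^(−k₂t) = e^(−3.469) = 0.03115.
C_R = 0.0512×5.58/(0.0935−0.0512) × (0.1496−0.03115) = 6.754×0.1185 = 0.8003 kmol/m³.
C_A = C_{A0}e^(−k₁t) = 0.8350 kmol/m³, so C_S = C_{A0}−C_A−C_R = 3.945 kmol/m³; C_R/C_S = 0.203.

0.203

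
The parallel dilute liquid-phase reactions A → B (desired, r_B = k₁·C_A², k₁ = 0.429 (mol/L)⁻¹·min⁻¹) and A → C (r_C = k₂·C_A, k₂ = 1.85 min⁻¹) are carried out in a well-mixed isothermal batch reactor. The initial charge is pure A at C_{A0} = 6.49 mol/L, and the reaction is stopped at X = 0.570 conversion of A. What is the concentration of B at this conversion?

1.89 mol/L

C_A = C_{A0}(1−X) = 2.791 mol/L.
Along a PFR/batch, dC_C/dC_A = −r_C/(r_B+r_C) = −k₂/(k₂+k₁·C_A).
Integrating from C_{A0} to C_A: C_C = (1.85/0.429)·ln[(1.85+0.429·6.49)/(1.85+0.429·2.79)] = 4.312·ln(4.634/3.047) = 1.808 mol/L.
Then C_B = (C_{A0}−C_A) − C_C = 3.699 − 1.808 = 1.891 mol/L.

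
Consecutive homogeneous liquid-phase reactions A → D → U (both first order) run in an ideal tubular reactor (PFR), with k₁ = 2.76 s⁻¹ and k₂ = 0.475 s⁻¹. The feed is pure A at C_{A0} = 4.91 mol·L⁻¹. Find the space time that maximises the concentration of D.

For first-order series the maximum of C_D occurs at τ_opt = ln(k₂/k₁)/(k₂−k₁).
= ln(0.475/2.76)/(0.475−2.76) = ln(0.1721)/-2.285 = -1.760/-2.285 = 0.770 s.

0.770 s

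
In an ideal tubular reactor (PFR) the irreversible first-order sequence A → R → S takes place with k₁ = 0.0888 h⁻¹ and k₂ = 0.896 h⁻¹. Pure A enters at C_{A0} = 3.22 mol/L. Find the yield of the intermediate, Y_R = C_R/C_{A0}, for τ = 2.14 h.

Solving the coupled first-order balances gives C_R(τ) = [k₁/(k₂−k₁)]·C_{A0}·(e^(−k₁τ) − e^(−k₂τ)).
e^(−k₁τ) = e^(−0.0888×2.14) = e^(−0.1900) = 0.8269; e^(−k₂τ) = e^(−1.917) = 0.1470.
C_R = 0.0888×3.22/(0.896−0.0888) × (0.8269−0.1470) = 0.3542×0.6799 = 0.2409 mol/L.
Y_R = C_R/C_{A0} = 0.2409/3.22 = 0.0748.

0.0748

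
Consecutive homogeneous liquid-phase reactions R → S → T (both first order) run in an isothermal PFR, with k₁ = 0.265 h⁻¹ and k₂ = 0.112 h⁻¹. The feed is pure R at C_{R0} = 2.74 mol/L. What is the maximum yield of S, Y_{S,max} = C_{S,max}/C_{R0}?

For a first-order series the maximum intermediate yield is C_{S,max}/C_{R0} = (k₁/k₂)^[k₂/(k₂−k₁)].
= (0.265/0.112)^(0.112/(0.112−0.265)) = (2.366)^(-0.7320) = 0.5324.

0.532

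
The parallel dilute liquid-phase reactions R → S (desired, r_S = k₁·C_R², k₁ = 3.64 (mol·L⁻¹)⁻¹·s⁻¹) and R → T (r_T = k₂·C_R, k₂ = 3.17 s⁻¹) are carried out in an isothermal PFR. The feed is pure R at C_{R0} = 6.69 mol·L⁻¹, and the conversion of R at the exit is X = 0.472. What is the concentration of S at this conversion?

2.69 mol·L⁻¹

C_R = C_{R0}(1−X) = 3.532 mol·L⁻¹.
Along a PFR/batch, dC_T/dC_R = −r_T/(r_S+r_T) = −k₂/(k₂+k₁·C_R).
Integrating from C_{R0} to C_R: C_T = (3.17/3.64)·ln[(3.17+3.64·6.69)/(3.17+3.64·3.53)] = 0.8709·ln(27.52/16.03) = 0.4708 mol·L⁻¹.
Then C_S = (C_{R0}−C_R) − C_T = 3.158 − 0.4708 = 2.687 mol·L⁻¹.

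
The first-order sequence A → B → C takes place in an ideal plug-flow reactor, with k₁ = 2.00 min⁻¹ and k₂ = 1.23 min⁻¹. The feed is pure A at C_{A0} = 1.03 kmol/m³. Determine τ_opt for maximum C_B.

0.631 min

Setting dC_B/dτ = 0 gives τ_opt = ln(k₂/k₁)/(k₂−k₁).
= ln(1.23/2.00)/(1.23−2.00) = ln(0.6150)/-0.7700 = -0.4861/-0.7700 = 0.631 min.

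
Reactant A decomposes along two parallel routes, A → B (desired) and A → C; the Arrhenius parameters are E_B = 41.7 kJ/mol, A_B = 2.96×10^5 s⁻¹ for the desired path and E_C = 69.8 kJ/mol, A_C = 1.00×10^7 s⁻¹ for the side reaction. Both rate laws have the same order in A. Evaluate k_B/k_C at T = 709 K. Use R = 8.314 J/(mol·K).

3.48

With equal orders, S_{B/C} = k_B/k_C = (A_B/A_C)·exp[(E_C−E_B)/(RT)].
(E_C−E_B)/(RT) = (69.8−41.7)×10³/(8.314×709) = 28100/5895 = 4.767.
k_B/k_C = (2.96×10^5/1.00×10^7)·exp(4.767) = 0.02960 × 117.6 = 3.48.
Since E_B < E_C, lowering the temperature improves selectivity toward B.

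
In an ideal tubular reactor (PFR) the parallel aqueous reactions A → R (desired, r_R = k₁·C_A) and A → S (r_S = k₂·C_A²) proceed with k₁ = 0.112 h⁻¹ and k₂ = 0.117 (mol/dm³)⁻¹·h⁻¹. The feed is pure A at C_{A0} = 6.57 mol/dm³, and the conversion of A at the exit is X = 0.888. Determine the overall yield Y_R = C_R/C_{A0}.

C_A = C_{A0}(1−X) = 0.7358 mol/dm³.
Along a PFR/batch, dC_R/dC_A = −r_R/(r_R+r_S) = −k₁/(k₁+k₂·C_A).
Integrating from C_{A0} to C_A: C_R = (0.112/0.117)·ln[(0.112+0.117·6.57)/(0.112+0.117·0.736)] = 0.9573·ln(0.8807/0.1981) = 1.428 mol/dm³.
Y_R = C_R/C_{A0} = 1.428/6.57 = 0.217.

0.217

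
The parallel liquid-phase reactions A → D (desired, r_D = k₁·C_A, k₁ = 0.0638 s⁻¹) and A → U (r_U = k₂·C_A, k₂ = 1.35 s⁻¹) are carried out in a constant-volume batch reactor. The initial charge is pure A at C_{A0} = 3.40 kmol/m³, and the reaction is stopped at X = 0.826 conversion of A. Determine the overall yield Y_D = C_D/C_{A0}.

0.0373

C_A = C_{A0}(1−X) = 0.5916 kmol/m³.
Both paths are first order in A, so the instantaneous fraction to D is constant: dC_D/d(−C_A) = k₁/(k₁+k₂) = 0.04513.
C_D = 0.04513·(C_{A0}−C_A) = 0.04513×2.808 = 0.127 kmol/m³.
Y_D = C_D/C_{A0} = 0.1267/3.40 = 0.0373.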